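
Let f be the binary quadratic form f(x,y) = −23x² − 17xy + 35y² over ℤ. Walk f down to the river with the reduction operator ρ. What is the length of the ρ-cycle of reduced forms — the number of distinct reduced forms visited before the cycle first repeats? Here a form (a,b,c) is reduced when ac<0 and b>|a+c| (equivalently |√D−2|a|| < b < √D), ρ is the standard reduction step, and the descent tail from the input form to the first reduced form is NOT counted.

D = 3509, ⌊√D⌋ = 59
descent: ρ → (35,17,-23)  [lands on river]
river: ρ → (-23,29,29)
river: ρ → (29,29,-23)
river: ρ → (-23,17,35)
river: ρ → (35,53,-5)
river: ρ → (-5,57,13)
river: ρ → (13,47,-25)
river: ρ → (-25,53,7)
river: ρ → (7,59,-1)
river: ρ → (-1,59,7)
river: ρ → (7,53,-25)
river: ρ → (-25,47,13)
river: ρ → (13,57,-5)
river: ρ → (-5,53,35)
ρ-cycle length = 14 (tail of 1 descent step not counted)

14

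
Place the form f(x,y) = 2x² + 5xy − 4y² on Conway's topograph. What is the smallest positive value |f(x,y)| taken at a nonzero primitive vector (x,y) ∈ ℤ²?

river: ρ → (-4,3,3)
river: ρ → (3,3,-4)
river: ρ → (-4,5,2)
river: ρ → (2,7,-1)
river: ρ → (-1,7,2)
river: ρ → (2,5,-4)
closes: descent 0, river 6
min |a| on river = 1

1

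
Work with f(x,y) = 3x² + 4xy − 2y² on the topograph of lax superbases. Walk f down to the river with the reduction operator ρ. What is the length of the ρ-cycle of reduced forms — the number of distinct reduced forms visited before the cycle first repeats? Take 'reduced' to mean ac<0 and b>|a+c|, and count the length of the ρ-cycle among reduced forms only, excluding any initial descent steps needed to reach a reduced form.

D = 40, ⌊√D⌋ = 6
river: ρ → (-2,4,3)
river: ρ → (3,2,-3)
river: ρ → (-3,4,2)
river: ρ → (2,4,-3)
river: ρ → (-3,2,3)
river: ρ → (3,4,-2)
ρ-cycle length = 6 (tail of 0 descent steps not counted)

6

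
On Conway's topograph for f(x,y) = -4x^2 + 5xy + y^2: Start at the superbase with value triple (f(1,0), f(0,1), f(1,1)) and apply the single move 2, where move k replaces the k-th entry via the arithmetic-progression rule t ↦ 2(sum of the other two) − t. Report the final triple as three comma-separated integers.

start (-4,1,2) = (f(1,0),f(0,1),f(1,1))
replace slot 2: 2·((-4)+2) − 1 = -5 → (-4,-5,2)

-4,-5,2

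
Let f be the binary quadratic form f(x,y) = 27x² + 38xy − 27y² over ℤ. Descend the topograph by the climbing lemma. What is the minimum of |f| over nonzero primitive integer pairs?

river: ρ → (-27,16,38)
river: ρ → (38,60,-5)
river: ρ → (-5,60,38)
river: ρ → (38,16,-27)
river: ρ → (-27,38,27)
river: ρ → (27,16,-38)
river: ρ → (-38,60,5)
river: ρ → (5,60,-38)
river: ρ → (-38,16,27)
river: ρ → (27,38,-27)
closes: descent 0, river 10
min |a| on river = 5

5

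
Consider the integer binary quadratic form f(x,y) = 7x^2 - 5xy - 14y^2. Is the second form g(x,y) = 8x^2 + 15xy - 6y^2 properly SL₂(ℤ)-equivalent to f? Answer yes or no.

D₁ = 417, D₂ = 417
river cycle of f (length 18): (7, 9, -12), (-12, 15, 4), (4, 17, -8), (-8, 15, 6), (6, 9, -14), (-14, 19, 1), (1, 19, -14), (-14, 9, 6), (6, 15, -8), (-8, 17, 4), … (8 more)
river cycle of g (length 18): (-6, 9, 14), (14, 19, -1), (-1, 19, 14), (14, 9, -6), (-6, 15, 8), (8, 17, -4), (-4, 15, 12), (12, 9, -7), (-7, 19, 2), (2, 17, -16), … (8 more)
cycles differ ⇒ inequivalent

no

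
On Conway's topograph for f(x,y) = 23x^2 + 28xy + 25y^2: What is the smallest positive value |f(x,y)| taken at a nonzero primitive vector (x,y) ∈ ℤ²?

translate: b→-18 (≡28 mod 46), so (23,28,25)→(23,-18,20)
flip: (23,-18,20)→(20,18,23)
reduced (well bottom): (20,18,23) with a≤c, −a<b≤a
well minimum = a = 20

20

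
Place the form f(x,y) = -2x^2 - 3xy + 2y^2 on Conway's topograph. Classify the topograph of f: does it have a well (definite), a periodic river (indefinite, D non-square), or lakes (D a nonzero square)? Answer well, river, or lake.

D = b²−4ac = (-3)² − 4·(-2)·2 = 25
D = 5² is a perfect square ⇒ form factors over ℤ ⇒ lakes

lake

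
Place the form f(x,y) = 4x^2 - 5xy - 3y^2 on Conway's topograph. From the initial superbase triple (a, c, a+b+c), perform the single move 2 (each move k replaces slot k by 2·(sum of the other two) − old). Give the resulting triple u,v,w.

start (4,-3,-4) = (f(1,0),f(0,1),f(1,1))
replace slot 2: 2·(4+(-4)) − (-3) = 3 → (4,3,-4)

4,3,-4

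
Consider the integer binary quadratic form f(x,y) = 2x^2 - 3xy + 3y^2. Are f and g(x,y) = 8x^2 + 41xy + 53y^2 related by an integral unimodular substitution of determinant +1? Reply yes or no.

D₁ = -15, D₂ = -15
f: translate: b→1 (≡-3 mod 4), so (2,-3,3)→(2,1,2)
f: reduced (well bottom): (2,1,2) with a≤c, −a<b≤a
g: translate: b→-7 (≡41 mod 16), so (8,41,53)→(8,-7,2)
g: flip: (8,-7,2)→(2,7,8)
g: translate: b→-1 (≡7 mod 4), so (2,7,8)→(2,-1,2)
g: flip: (2,-1,2)→(2,1,2)
g: reduced (well bottom): (2,1,2) with a≤c, −a<b≤a
reduced forms (2, 1, 2) vs (2, 1, 2) ⇒ equivalent

yes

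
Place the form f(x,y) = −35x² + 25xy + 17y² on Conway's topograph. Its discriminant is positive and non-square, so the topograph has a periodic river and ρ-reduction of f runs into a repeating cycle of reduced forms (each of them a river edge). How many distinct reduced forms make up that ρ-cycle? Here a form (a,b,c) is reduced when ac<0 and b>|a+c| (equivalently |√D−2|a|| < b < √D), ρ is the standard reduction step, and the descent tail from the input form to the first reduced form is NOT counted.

D = 3005, ⌊√D⌋ = 54
river: ρ → (17,43,-17)
river: ρ → (-17,25,35)
river: ρ → (35,45,-7)
river: ρ → (-7,53,7)
river: ρ → (7,45,-35)
river: ρ → (-35,25,17)
ρ-cycle length = 6 (tail of 0 descent steps not counted)

6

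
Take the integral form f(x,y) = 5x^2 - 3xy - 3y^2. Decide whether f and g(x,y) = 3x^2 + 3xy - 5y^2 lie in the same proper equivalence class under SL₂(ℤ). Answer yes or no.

D₁ = 69, D₂ = 69
river cycle of f (length 4): (-3, 3, 5), (5, 7, -1), (-1, 7, 5), (5, 3, -3)
river cycle of g (length 4): (-5, 7, 1), (1, 7, -5), (-5, 3, 3), (3, 3, -5)
cycles differ ⇒ inequivalent

no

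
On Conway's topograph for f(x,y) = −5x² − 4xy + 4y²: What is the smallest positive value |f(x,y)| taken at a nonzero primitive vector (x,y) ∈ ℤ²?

descent: ρ → (4,4,-5)  [lands on river]
river: ρ → (-5,6,3)
river: ρ → (3,6,-5)
river: ρ → (-5,4,4)
closes: descent 1, river 4
min |a| on river = 3

3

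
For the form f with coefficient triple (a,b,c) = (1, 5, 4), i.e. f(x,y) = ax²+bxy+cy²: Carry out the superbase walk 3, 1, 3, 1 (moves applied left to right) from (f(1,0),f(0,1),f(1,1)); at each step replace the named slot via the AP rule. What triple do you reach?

start (1,4,10) = (f(1,0),f(0,1),f(1,1))
replace slot 3: 2·(1+4) − 10 = 0 → (1,4,0)
replace slot 1: 2·(4+0) − 1 = 7 → (7,4,0)
replace slot 3: 2·(7+4) − 0 = 22 → (7,4,22)
replace slot 1: 2·(4+22) − 7 = 45 → (45,4,22)

45,4,22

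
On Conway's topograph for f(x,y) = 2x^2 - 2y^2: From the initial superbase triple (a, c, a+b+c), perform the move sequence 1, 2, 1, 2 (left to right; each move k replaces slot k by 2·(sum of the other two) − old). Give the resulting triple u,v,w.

start (2,-2,0) = (f(1,0),f(0,1),f(1,1))
replace slot 1: 2·((-2)+0) − 2 = -6 → (-6,-2,0)
replace slot 2: 2·((-6)+0) − (-2) = -10 → (-6,-10,0)
replace slot 1: 2·((-10)+0) − (-6) = -14 → (-14,-10,0)
replace slot 2: 2·((-14)+0) − (-10) = -18 → (-14,-18,0)

-14,-18,0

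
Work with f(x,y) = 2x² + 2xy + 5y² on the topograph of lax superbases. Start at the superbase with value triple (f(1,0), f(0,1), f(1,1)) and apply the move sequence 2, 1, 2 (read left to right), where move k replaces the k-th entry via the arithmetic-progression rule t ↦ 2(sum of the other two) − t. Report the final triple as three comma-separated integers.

start (2,5,9) = (f(1,0),f(0,1),f(1,1))
replace slot 2: 2·(2+9) − 5 = 17 → (2,17,9)
replace slot 1: 2·(17+9) − 2 = 50 → (50,17,9)
replace slot 2: 2·(50+9) − 17 = 101 → (50,101,9)

50,101,9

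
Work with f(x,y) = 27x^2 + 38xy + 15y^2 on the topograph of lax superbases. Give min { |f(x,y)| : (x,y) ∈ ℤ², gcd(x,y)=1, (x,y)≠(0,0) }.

translate: b→-16 (≡38 mod 54), so (27,38,15)→(27,-16,4)
flip: (27,-16,4)→(4,16,27)
translate: b→0 (≡16 mod 8), so (4,16,27)→(4,0,11)
reduced (well bottom): (4,0,11) with a≤c, −a<b≤a
well minimum = a = 4

4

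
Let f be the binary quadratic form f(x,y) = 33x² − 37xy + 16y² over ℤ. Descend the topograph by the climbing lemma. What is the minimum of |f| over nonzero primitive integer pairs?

translate: b→29 (≡-37 mod 66), so (33,-37,16)→(33,29,12)
flip: (33,29,12)→(12,-29,33)
translate: b→-5 (≡-29 mod 24), so (12,-29,33)→(12,-5,16)
reduced (well bottom): (12,-5,16) with a≤c, −a<b≤a
well minimum = a = 12

12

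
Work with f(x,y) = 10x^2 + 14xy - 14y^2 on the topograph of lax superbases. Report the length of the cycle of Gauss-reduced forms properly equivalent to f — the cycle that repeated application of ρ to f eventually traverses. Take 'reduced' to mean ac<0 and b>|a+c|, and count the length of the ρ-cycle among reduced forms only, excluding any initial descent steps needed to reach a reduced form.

D = 756, ⌊√D⌋ = 27
river: ρ → (-14,14,10)
river: ρ → (10,26,-2)
river: ρ → (-2,26,10)
river: ρ → (10,14,-14)
ρ-cycle length = 4 (tail of 0 descent steps not counted)

4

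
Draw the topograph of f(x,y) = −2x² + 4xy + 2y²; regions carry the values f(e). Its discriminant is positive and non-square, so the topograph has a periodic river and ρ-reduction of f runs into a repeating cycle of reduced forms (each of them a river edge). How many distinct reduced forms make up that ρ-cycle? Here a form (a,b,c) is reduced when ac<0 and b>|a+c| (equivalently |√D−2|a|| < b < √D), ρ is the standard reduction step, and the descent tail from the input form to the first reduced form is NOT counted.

D = 32, ⌊√D⌋ = 5
river: ρ → (2,4,-2)
river: ρ → (-2,4,2)
ρ-cycle length = 2 (tail of 0 descent steps not counted)

2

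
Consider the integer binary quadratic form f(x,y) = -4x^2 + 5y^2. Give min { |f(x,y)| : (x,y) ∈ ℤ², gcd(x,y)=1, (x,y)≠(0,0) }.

descent: ρ → (5,0,-4)
descent: ρ → (-4,8,1)  [lands on river]
river: ρ → (1,8,-4)
closes: descent 2, river 2
min |a| on river = 1

1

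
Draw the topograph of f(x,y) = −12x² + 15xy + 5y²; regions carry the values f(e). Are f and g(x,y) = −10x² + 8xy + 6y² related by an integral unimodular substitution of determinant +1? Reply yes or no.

D₁ = 465, D₂ = 304
discriminants differ ⇒ not SL₂(ℤ)-equivalent

no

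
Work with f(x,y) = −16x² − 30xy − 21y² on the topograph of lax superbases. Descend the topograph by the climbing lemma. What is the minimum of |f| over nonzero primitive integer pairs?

translate: b→-2 (≡30 mod 32), so (16,30,21)→(16,-2,7)
flip: (16,-2,7)→(7,2,16)
reduced (well bottom): (7,2,16) with a≤c, −a<b≤a
well minimum |f| = |-7| = 7 (negative-definite)

7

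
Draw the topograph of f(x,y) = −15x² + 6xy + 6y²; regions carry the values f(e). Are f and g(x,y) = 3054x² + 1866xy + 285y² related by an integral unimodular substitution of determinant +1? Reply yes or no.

D₁ = 396, D₂ = 396
river cycle of f (length 2): (6, 18, -3), (-3, 18, 6)
river cycle of g (length 2): (-3, 18, 6), (6, 18, -3)
cycles coincide ⇒ equivalent

yes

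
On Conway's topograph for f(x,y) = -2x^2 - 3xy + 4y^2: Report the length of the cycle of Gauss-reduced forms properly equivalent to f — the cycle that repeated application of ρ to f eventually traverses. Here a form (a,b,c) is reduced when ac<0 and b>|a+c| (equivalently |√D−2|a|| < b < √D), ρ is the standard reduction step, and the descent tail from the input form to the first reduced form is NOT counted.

D = 41, ⌊√D⌋ = 6
descent: ρ → (4,3,-2)  [lands on river]
river: ρ → (-2,5,2)
river: ρ → (2,3,-4)
river: ρ → (-4,5,1)
river: ρ → (1,5,-4)
river: ρ → (-4,3,2)
river: ρ → (2,5,-2)
river: ρ → (-2,3,4)
river: ρ → (4,5,-1)
river: ρ → (-1,5,4)
ρ-cycle length = 10 (tail of 1 descent step not counted)

10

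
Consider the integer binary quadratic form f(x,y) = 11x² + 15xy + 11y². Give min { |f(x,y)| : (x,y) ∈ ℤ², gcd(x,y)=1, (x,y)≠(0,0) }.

translate: b→-7 (≡15 mod 22), so (11,15,11)→(11,-7,7)
flip: (11,-7,7)→(7,7,11)
reduced (well bottom): (7,7,11) with a≤c, −a<b≤a
well minimum = a = 7

7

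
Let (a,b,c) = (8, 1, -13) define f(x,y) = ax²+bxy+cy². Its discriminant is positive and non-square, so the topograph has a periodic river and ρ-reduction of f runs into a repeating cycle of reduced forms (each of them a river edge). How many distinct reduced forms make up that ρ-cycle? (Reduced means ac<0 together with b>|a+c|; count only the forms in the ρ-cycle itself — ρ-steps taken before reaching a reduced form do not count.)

D = 417, ⌊√D⌋ = 20
descent: ρ → (-13,-1,8)
descent: ρ → (8,17,-4)  [lands on river]
river: ρ → (-4,15,12)
river: ρ → (12,9,-7)
river: ρ → (-7,19,2)
river: ρ → (2,17,-16)
river: ρ → (-16,15,3)
river: ρ → (3,15,-16)
river: ρ → (-16,17,2)
river: ρ → (2,19,-7)
river: ρ → (-7,9,12)
river: ρ → (12,15,-4)
river: ρ → (-4,17,8)
river: ρ → (8,15,-6)
river: ρ → (-6,9,14)
river: ρ → (14,19,-1)
river: ρ → (-1,19,14)
river: ρ → (14,9,-6)
river: ρ → (-6,15,8)
ρ-cycle length = 18 (tail of 2 descent steps not counted)

18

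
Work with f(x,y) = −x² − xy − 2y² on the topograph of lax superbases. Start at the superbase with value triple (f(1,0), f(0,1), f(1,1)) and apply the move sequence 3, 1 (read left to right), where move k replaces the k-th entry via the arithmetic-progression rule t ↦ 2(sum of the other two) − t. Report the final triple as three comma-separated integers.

start (-1,-2,-4) = (f(1,0),f(0,1),f(1,1))
replace slot 3: 2·((-1)+(-2)) − (-4) = -2 → (-1,-2,-2)
replace slot 1: 2·((-2)+(-2)) − (-1) = -7 → (-7,-2,-2)

-7,-2,-2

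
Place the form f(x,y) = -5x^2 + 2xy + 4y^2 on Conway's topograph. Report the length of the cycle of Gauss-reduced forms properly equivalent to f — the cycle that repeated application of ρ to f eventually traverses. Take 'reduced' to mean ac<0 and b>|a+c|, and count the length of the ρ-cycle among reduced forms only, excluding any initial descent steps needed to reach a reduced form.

D = 84, ⌊√D⌋ = 9
river: ρ → (4,6,-3)
river: ρ → (-3,6,4)
river: ρ → (4,2,-5)
river: ρ → (-5,8,1)
river: ρ → (1,8,-5)
river: ρ → (-5,2,4)
ρ-cycle length = 6 (tail of 0 descent steps not counted)

6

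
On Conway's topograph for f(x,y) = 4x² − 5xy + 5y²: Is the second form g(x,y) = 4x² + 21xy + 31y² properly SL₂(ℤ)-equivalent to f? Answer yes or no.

D₁ = -55, D₂ = -55
f: translate: b→3 (≡-5 mod 8), so (4,-5,5)→(4,3,4)
f: reduced (well bottom): (4,3,4) with a≤c, −a<b≤a
g: translate: b→-3 (≡21 mod 8), so (4,21,31)→(4,-3,4)
g: flip: (4,-3,4)→(4,3,4)
g: reduced (well bottom): (4,3,4) with a≤c, −a<b≤a
reduced forms (4, 3, 4) vs (4, 3, 4) ⇒ equivalent

yes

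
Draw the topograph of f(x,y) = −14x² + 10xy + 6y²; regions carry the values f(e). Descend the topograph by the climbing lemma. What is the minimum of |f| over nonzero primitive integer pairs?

river: ρ → (6,14,-10)
river: ρ → (-10,6,10)
river: ρ → (10,14,-6)
river: ρ → (-6,10,14)
river: ρ → (14,18,-2)
river: ρ → (-2,18,14)
river: ρ → (14,10,-6)
river: ρ → (-6,14,10)
river: ρ → (10,6,-10)
river: ρ → (-10,14,6)
river: ρ → (6,10,-14)
river: ρ → (-14,18,2)
river: ρ → (2,18,-14)
river: ρ → (-14,10,6)
closes: descent 0, river 14
min |a| on river = 2

2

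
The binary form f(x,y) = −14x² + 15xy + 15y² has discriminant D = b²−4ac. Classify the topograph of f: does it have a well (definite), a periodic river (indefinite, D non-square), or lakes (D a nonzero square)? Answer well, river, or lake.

D = b²−4ac = 15² − 4·(-14)·15 = 1065
D > 0 non-square ⇒ indefinite ⇒ periodic river

river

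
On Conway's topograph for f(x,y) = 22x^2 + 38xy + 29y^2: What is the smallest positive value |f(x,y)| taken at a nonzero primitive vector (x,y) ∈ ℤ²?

translate: b→-6 (≡38 mod 44), so (22,38,29)→(22,-6,13)
flip: (22,-6,13)→(13,6,22)
reduced (well bottom): (13,6,22) with a≤c, −a<b≤a
well minimum = a = 13

13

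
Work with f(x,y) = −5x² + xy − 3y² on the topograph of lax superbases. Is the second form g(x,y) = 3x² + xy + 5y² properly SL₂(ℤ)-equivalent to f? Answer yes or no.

D₁ = -59, D₂ = -59
f is negative-definite; reduce −f:
−f: flip: (5,-1,3)→(3,1,5)
−f: reduced (well bottom): (3,1,5) with a≤c, −a<b≤a
flip sign back: reduced form of f is (-3,-1,-5)
g: reduced (well bottom): (3,1,5) with a≤c, −a<b≤a
reduced forms (-3, -1, -5) vs (3, 1, 5) ⇒ inequivalent

no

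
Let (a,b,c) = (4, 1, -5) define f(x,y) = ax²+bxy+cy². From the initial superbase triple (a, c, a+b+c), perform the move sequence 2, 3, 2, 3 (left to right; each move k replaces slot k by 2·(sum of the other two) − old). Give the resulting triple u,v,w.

start (4,-5,0) = (f(1,0),f(0,1),f(1,1))
replace slot 2: 2·(4+0) − (-5) = 13 → (4,13,0)
replace slot 3: 2·(4+13) − 0 = 34 → (4,13,34)
replace slot 2: 2·(4+34) − 13 = 63 → (4,63,34)
replace slot 3: 2·(4+63) − 34 = 100 → (4,63,100)

4,63,100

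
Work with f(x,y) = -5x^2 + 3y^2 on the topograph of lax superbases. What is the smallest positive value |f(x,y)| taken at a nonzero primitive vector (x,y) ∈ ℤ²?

descent: ρ → (3,6,-2)  [lands on river]
river: ρ → (-2,6,3)
closes: descent 1, river 2
min |a| on river = 2

2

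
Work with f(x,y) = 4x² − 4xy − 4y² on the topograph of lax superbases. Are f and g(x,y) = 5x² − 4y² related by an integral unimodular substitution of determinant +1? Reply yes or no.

D₁ = 80, D₂ = 80
river cycle of f (length 2): (-4, 4, 4), (4, 4, -4)
river cycle of g (length 2): (-4, 8, 1), (1, 8, -4)
cycles differ ⇒ inequivalent

no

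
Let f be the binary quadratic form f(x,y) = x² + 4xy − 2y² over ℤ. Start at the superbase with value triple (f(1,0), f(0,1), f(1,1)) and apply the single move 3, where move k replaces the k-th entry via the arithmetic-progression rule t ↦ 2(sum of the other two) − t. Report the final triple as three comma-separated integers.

start (1,-2,3) = (f(1,0),f(0,1),f(1,1))
replace slot 3: 2·(1+(-2)) − 3 = -5 → (1,-2,-5)

1,-2,-5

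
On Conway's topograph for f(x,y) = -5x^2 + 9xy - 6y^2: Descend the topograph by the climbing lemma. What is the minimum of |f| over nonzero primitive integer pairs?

translate: b→1 (≡-9 mod 10), so (5,-9,6)→(5,1,2)
flip: (5,1,2)→(2,-1,5)
reduced (well bottom): (2,-1,5) with a≤c, −a<b≤a
well minimum |f| = |-2| = 2 (negative-definite)

2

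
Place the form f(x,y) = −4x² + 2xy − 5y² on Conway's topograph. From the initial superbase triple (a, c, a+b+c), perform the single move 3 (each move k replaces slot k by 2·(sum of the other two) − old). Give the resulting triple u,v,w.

start (-4,-5,-7) = (f(1,0),f(0,1),f(1,1))
replace slot 3: 2·((-4)+(-5)) − (-7) = -11 → (-4,-5,-11)

-4,-5,-11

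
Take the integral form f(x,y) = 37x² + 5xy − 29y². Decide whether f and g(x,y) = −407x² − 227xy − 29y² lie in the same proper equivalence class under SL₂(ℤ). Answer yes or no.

D₁ = 4317, D₂ = 4317
river cycle of f (length 20): (-29, 53, 13), (13, 51, -33), (-33, 15, 31), (31, 47, -17), (-17, 55, 19), (19, 59, -11), (-11, 51, 39), (39, 27, -23), (-23, 65, 1), (1, 65, -23), … (10 more)
river cycle of g (length 20): (-29, 53, 13), (13, 51, -33), (-33, 15, 31), (31, 47, -17), (-17, 55, 19), (19, 59, -11), (-11, 51, 39), (39, 27, -23), (-23, 65, 1), (1, 65, -23), … (10 more)
cycles coincide ⇒ equivalent

yes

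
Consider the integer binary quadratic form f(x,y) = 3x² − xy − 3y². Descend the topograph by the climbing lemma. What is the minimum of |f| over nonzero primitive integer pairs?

descent: ρ → (-3,1,3)  [lands on river]
river: ρ → (3,5,-1)
river: ρ → (-1,5,3)
river: ρ → (3,1,-3)
river: ρ → (-3,5,1)
river: ρ → (1,5,-3)
closes: descent 1, river 6
min |a| on river = 1

1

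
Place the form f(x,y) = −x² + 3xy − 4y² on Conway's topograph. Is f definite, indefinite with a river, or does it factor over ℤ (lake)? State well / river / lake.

D = b²−4ac = 3² − 4·(-1)·(-4) = -7
D < 0 ⇒ definite ⇒ every region one sign ⇒ single well

well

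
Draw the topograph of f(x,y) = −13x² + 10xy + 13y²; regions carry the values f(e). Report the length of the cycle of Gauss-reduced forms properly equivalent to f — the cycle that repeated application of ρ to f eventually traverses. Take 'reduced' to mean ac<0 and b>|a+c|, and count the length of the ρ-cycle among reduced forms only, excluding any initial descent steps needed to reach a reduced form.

D = 776, ⌊√D⌋ = 27
river: ρ → (13,16,-10)
river: ρ → (-10,24,5)
river: ρ → (5,26,-5)
river: ρ → (-5,24,10)
river: ρ → (10,16,-13)
river: ρ → (-13,10,13)
ρ-cycle length = 6 (tail of 0 descent steps not counted)

6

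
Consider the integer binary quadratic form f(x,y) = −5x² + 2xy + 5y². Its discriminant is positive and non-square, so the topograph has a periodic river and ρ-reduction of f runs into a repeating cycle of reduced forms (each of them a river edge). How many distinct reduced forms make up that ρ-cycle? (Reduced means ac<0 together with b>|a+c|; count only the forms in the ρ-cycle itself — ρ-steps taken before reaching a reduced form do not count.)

D = 104, ⌊√D⌋ = 10
river: ρ → (5,8,-2)
river: ρ → (-2,8,5)
river: ρ → (5,2,-5)
river: ρ → (-5,8,2)
river: ρ → (2,8,-5)
river: ρ → (-5,2,5)
ρ-cycle length = 6 (tail of 0 descent steps not counted)

6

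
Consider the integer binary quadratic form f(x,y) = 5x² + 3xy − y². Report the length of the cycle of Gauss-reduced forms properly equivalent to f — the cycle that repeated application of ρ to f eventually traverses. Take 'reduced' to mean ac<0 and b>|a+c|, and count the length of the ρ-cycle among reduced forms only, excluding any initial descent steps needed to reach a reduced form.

D = 29, ⌊√D⌋ = 5
descent: ρ → (-1,5,1)  [lands on river]
river: ρ → (1,5,-1)
ρ-cycle length = 2 (tail of 1 descent step not counted)

2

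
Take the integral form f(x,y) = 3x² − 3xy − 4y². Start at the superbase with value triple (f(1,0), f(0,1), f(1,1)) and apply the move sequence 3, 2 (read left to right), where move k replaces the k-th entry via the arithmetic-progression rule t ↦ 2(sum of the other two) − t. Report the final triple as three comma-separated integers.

start (3,-4,-4) = (f(1,0),f(0,1),f(1,1))
replace slot 3: 2·(3+(-4)) − (-4) = 2 → (3,-4,2)
replace slot 2: 2·(3+2) − (-4) = 14 → (3,14,2)

3,14,2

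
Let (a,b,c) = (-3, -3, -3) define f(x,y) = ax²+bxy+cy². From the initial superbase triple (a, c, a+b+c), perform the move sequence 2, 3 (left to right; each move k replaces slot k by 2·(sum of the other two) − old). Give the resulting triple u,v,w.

start (-3,-3,-9) = (f(1,0),f(0,1),f(1,1))
replace slot 2: 2·((-3)+(-9)) − (-3) = -21 → (-3,-21,-9)
replace slot 3: 2·((-3)+(-21)) − (-9) = -39 → (-3,-21,-39)

-3,-21,-39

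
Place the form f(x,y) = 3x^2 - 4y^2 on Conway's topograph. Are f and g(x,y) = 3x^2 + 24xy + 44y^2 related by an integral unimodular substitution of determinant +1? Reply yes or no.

D₁ = 48, D₂ = 48
river cycle of f (length 2): (3, 6, -1), (-1, 6, 3)
river cycle of g (length 2): (3, 6, -1), (-1, 6, 3)
cycles coincide ⇒ equivalent

yes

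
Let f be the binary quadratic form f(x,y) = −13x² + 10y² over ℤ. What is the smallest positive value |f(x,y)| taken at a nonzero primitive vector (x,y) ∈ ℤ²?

descent: ρ → (10,20,-3)  [lands on river]
river: ρ → (-3,22,3)
river: ρ → (3,20,-10)
river: ρ → (-10,20,3)
river: ρ → (3,22,-3)
river: ρ → (-3,20,10)
closes: descent 1, river 6
min |a| on river = 3

3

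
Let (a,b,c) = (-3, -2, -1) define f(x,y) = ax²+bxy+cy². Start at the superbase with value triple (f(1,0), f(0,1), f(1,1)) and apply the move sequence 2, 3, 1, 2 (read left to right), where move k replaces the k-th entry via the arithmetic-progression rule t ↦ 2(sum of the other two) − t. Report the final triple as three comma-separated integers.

start (-3,-1,-6) = (f(1,0),f(0,1),f(1,1))
replace slot 2: 2·((-3)+(-6)) − (-1) = -17 → (-3,-17,-6)
replace slot 3: 2·((-3)+(-17)) − (-6) = -34 → (-3,-17,-34)
replace slot 1: 2·((-17)+(-34)) − (-3) = -99 → (-99,-17,-34)
replace slot 2: 2·((-99)+(-34)) − (-17) = -249 → (-99,-249,-34)

-99,-249,-34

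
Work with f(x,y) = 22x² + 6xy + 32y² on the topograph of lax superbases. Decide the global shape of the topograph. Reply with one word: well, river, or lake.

D = b²−4ac = 6² − 4·22·32 = -2780
D < 0 ⇒ definite ⇒ every region one sign ⇒ single well

well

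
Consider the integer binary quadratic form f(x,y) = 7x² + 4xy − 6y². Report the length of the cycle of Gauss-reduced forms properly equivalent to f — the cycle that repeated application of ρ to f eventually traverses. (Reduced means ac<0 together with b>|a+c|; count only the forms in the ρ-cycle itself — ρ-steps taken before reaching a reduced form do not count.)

D = 184, ⌊√D⌋ = 13
river: ρ → (-6,8,5)
river: ρ → (5,12,-2)
river: ρ → (-2,12,5)
river: ρ → (5,8,-6)
river: ρ → (-6,4,7)
river: ρ → (7,10,-3)
river: ρ → (-3,8,10)
river: ρ → (10,12,-1)
river: ρ → (-1,12,10)
river: ρ → (10,8,-3)
river: ρ → (-3,10,7)
river: ρ → (7,4,-6)
ρ-cycle length = 12 (tail of 0 descent steps not counted)

12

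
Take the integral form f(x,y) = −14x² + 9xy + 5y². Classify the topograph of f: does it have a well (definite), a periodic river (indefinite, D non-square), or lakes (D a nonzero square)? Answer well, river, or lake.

D = b²−4ac = 9² − 4·(-14)·5 = 361
D = 19² is a perfect square ⇒ form factors over ℤ ⇒ lakes

lake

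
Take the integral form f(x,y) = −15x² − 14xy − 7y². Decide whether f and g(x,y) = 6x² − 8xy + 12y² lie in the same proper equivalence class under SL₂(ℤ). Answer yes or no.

D₁ = -224, D₂ = -224
f is negative-definite; reduce −f:
−f: flip: (15,14,7)→(7,-14,15)
−f: translate: b→0 (≡-14 mod 14), so (7,-14,15)→(7,0,8)
−f: reduced (well bottom): (7,0,8) with a≤c, −a<b≤a
flip sign back: reduced form of f is (-7,0,-8)
g: translate: b→4 (≡-8 mod 12), so (6,-8,12)→(6,4,10)
g: reduced (well bottom): (6,4,10) with a≤c, −a<b≤a
reduced forms (-7, 0, -8) vs (6, 4, 10) ⇒ inequivalent

no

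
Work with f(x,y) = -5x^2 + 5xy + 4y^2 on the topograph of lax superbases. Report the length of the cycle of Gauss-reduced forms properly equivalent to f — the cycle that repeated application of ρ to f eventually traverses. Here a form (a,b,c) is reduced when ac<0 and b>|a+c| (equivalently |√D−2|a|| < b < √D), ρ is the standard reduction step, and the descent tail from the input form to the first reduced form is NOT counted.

D = 105, ⌊√D⌋ = 10
river: ρ → (4,3,-6)
river: ρ → (-6,9,1)
river: ρ → (1,9,-6)
river: ρ → (-6,3,4)
river: ρ → (4,5,-5)
river: ρ → (-5,5,4)
ρ-cycle length = 6 (tail of 0 descent steps not counted)

6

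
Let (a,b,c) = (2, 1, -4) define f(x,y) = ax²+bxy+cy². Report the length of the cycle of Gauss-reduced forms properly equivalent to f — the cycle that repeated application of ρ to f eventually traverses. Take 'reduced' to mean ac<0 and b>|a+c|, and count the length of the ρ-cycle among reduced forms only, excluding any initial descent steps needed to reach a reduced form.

D = 33, ⌊√D⌋ = 5
descent: ρ → (-4,-1,2)
descent: ρ → (2,5,-1)  [lands on river]
river: ρ → (-1,5,2)
river: ρ → (2,3,-3)
river: ρ → (-3,3,2)
ρ-cycle length = 4 (tail of 2 descent steps not counted)

4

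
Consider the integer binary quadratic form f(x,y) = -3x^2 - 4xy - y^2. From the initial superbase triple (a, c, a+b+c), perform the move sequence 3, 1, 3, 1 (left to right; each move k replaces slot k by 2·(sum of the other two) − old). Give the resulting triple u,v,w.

start (-3,-1,-8) = (f(1,0),f(0,1),f(1,1))
replace slot 3: 2·((-3)+(-1)) − (-8) = 0 → (-3,-1,0)
replace slot 1: 2·((-1)+0) − (-3) = 1 → (1,-1,0)
replace slot 3: 2·(1+(-1)) − 0 = 0 → (1,-1,0)
replace slot 1: 2·((-1)+0) − 1 = -3 → (-3,-1,0)

-3,-1,0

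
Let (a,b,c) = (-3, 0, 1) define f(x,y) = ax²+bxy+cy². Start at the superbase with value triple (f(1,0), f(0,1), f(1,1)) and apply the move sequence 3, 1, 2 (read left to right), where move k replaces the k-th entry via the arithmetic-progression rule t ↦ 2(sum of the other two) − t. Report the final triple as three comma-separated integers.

start (-3,1,-2) = (f(1,0),f(0,1),f(1,1))
replace slot 3: 2·((-3)+1) − (-2) = -2 → (-3,1,-2)
replace slot 1: 2·(1+(-2)) − (-3) = 1 → (1,1,-2)
replace slot 2: 2·(1+(-2)) − 1 = -3 → (1,-3,-2)

1,-3,-2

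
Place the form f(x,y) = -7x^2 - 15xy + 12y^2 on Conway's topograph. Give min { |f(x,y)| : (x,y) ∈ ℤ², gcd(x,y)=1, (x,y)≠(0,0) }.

descent: ρ → (12,15,-7)  [lands on river]
river: ρ → (-7,13,14)
river: ρ → (14,15,-6)
river: ρ → (-6,21,5)
river: ρ → (5,19,-10)
river: ρ → (-10,21,3)
river: ρ → (3,21,-10)
river: ρ → (-10,19,5)
river: ρ → (5,21,-6)
river: ρ → (-6,15,14)
river: ρ → (14,13,-7)
river: ρ → (-7,15,12)
river: ρ → (12,9,-10)
river: ρ → (-10,11,11)
river: ρ → (11,11,-10)
river: ρ → (-10,9,12)
closes: descent 1, river 16
min |a| on river = 3

3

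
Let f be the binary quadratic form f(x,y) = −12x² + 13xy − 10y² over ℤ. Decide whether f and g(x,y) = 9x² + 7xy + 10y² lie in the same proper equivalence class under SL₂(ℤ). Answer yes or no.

D₁ = -311, D₂ = -311
f is negative-definite; reduce −f:
−f: translate: b→11 (≡-13 mod 24), so (12,-13,10)→(12,11,9)
−f: flip: (12,11,9)→(9,-11,12)
−f: translate: b→7 (≡-11 mod 18), so (9,-11,12)→(9,7,10)
−f: reduced (well bottom): (9,7,10) with a≤c, −a<b≤a
flip sign back: reduced form of f is (-9,-7,-10)
g: reduced (well bottom): (9,7,10) with a≤c, −a<b≤a
reduced forms (-9, -7, -10) vs (9, 7, 10) ⇒ inequivalent

no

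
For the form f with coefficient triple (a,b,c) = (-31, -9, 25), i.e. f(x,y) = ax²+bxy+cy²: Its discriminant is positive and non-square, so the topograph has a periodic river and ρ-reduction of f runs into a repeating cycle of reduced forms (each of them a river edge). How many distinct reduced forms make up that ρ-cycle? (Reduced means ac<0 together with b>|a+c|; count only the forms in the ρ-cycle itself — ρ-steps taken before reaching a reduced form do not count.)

D = 3181, ⌊√D⌋ = 56
descent: ρ → (25,9,-31)  [lands on river]
river: ρ → (-31,53,3)
river: ρ → (3,55,-13)
river: ρ → (-13,49,15)
river: ρ → (15,41,-25)
river: ρ → (-25,9,31)
river: ρ → (31,53,-3)
river: ρ → (-3,55,13)
river: ρ → (13,49,-15)
river: ρ → (-15,41,25)
ρ-cycle length = 10 (tail of 1 descent step not counted)

10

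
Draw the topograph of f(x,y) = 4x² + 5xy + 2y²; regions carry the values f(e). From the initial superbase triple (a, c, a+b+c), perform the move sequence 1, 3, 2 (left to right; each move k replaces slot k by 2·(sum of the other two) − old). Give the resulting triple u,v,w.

start (4,2,11) = (f(1,0),f(0,1),f(1,1))
replace slot 1: 2·(2+11) − 4 = 22 → (22,2,11)
replace slot 3: 2·(22+2) − 11 = 37 → (22,2,37)
replace slot 2: 2·(22+37) − 2 = 116 → (22,116,37)

22,116,37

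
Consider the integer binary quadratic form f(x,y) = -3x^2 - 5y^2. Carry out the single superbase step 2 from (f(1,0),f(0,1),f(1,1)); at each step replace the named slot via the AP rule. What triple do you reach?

start (-3,-5,-8) = (f(1,0),f(0,1),f(1,1))
replace slot 2: 2·((-3)+(-8)) − (-5) = -17 → (-3,-17,-8)

-3,-17,-8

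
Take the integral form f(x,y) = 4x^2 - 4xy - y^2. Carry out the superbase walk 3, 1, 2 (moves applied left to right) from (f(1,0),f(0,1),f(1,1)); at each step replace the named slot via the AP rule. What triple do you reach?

start (4,-1,-1) = (f(1,0),f(0,1),f(1,1))
replace slot 3: 2·(4+(-1)) − (-1) = 7 → (4,-1,7)
replace slot 1: 2·((-1)+7) − 4 = 8 → (8,-1,7)
replace slot 2: 2·(8+7) − (-1) = 31 → (8,31,7)

8,31,7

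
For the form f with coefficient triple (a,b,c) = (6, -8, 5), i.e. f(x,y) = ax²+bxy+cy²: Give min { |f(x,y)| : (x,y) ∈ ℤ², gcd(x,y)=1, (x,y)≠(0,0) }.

translate: b→4 (≡-8 mod 12), so (6,-8,5)→(6,4,3)
flip: (6,4,3)→(3,-4,6)
translate: b→2 (≡-4 mod 6), so (3,-4,6)→(3,2,5)
reduced (well bottom): (3,2,5) with a≤c, −a<b≤a
well minimum = a = 3

3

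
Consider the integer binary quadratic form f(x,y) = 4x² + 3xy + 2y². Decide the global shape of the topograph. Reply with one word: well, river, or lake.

D = b²−4ac = 3² − 4·4·2 = -23
D < 0 ⇒ definite ⇒ every region one sign ⇒ single well

well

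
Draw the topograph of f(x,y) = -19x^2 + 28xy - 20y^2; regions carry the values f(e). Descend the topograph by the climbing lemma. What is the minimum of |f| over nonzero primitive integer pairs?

translate: b→10 (≡-28 mod 38), so (19,-28,20)→(19,10,11)
flip: (19,10,11)→(11,-10,19)
reduced (well bottom): (11,-10,19) with a≤c, −a<b≤a
well minimum |f| = |-11| = 11 (negative-definite)

11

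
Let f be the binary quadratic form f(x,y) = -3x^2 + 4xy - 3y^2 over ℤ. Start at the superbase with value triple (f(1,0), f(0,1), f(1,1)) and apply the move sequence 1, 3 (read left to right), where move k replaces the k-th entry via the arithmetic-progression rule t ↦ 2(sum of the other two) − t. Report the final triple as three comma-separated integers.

start (-3,-3,-2) = (f(1,0),f(0,1),f(1,1))
replace slot 1: 2·((-3)+(-2)) − (-3) = -7 → (-7,-3,-2)
replace slot 3: 2·((-7)+(-3)) − (-2) = -18 → (-7,-3,-18)

-7,-3,-18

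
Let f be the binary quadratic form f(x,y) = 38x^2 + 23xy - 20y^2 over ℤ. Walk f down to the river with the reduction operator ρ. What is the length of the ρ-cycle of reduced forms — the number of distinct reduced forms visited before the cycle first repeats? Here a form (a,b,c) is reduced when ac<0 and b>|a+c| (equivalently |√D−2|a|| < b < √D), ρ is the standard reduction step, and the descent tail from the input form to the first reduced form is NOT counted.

D = 3569, ⌊√D⌋ = 59
river: ρ → (-20,57,4)
river: ρ → (4,55,-34)
river: ρ → (-34,13,25)
river: ρ → (25,37,-22)
river: ρ → (-22,51,11)
river: ρ → (11,59,-2)
river: ρ → (-2,57,40)
river: ρ → (40,23,-19)
river: ρ → (-19,53,10)
river: ρ → (10,47,-34)
river: ρ → (-34,21,23)
river: ρ → (23,25,-32)
river: ρ → (-32,39,16)
river: ρ → (16,57,-5)
river: ρ → (-5,53,38)
river: ρ → (38,23,-20)
ρ-cycle length = 16 (tail of 0 descent steps not counted)

16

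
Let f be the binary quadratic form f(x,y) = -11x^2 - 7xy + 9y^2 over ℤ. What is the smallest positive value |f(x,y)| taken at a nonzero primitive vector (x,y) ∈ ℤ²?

descent: ρ → (9,7,-11)  [lands on river]
river: ρ → (-11,15,5)
river: ρ → (5,15,-11)
river: ρ → (-11,7,9)
river: ρ → (9,11,-9)
river: ρ → (-9,7,11)
river: ρ → (11,15,-5)
river: ρ → (-5,15,11)
river: ρ → (11,7,-9)
river: ρ → (-9,11,9)
closes: descent 1, river 10
min |a| on river = 5

5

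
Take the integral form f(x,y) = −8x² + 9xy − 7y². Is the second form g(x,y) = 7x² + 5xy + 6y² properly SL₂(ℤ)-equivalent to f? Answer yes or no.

D₁ = -143, D₂ = -143
f is negative-definite; reduce −f:
−f: translate: b→7 (≡-9 mod 16), so (8,-9,7)→(8,7,6)
−f: flip: (8,7,6)→(6,-7,8)
−f: translate: b→5 (≡-7 mod 12), so (6,-7,8)→(6,5,7)
−f: reduced (well bottom): (6,5,7) with a≤c, −a<b≤a
flip sign back: reduced form of f is (-6,-5,-7)
g: flip: (7,5,6)→(6,-5,7)
g: reduced (well bottom): (6,-5,7) with a≤c, −a<b≤a
reduced forms (-6, -5, -7) vs (6, -5, 7) ⇒ inequivalent

no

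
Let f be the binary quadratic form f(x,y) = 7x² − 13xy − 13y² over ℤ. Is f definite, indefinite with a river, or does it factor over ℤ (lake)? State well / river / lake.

D = b²−4ac = (-13)² − 4·7·(-13) = 533
D > 0 non-square ⇒ indefinite ⇒ periodic river

river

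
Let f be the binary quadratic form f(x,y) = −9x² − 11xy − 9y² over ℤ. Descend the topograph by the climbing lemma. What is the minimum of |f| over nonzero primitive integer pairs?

translate: b→-7 (≡11 mod 18), so (9,11,9)→(9,-7,7)
flip: (9,-7,7)→(7,7,9)
reduced (well bottom): (7,7,9) with a≤c, −a<b≤a
well minimum |f| = |-7| = 7 (negative-definite)

7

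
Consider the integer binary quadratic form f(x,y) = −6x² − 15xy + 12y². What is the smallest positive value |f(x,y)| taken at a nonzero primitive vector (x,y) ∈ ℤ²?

descent: ρ → (12,15,-6)  [lands on river]
river: ρ → (-6,21,3)
river: ρ → (3,21,-6)
river: ρ → (-6,15,12)
river: ρ → (12,9,-9)
river: ρ → (-9,9,12)
closes: descent 1, river 6
min |a| on river = 3

3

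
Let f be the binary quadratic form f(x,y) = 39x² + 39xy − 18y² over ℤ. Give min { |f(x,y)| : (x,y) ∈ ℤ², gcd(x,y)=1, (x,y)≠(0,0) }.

river: ρ → (-18,33,45)
river: ρ → (45,57,-6)
river: ρ → (-6,63,15)
river: ρ → (15,57,-18)
river: ρ → (-18,51,24)
river: ρ → (24,45,-24)
river: ρ → (-24,51,18)
river: ρ → (18,57,-15)
river: ρ → (-15,63,6)
river: ρ → (6,57,-45)
river: ρ → (-45,33,18)
river: ρ → (18,39,-39)
river: ρ → (-39,39,18)
river: ρ → (18,33,-45)
river: ρ → (-45,57,6)
river: ρ → (6,63,-15)
river: ρ → (-15,57,18)
river: ρ → (18,51,-24)
river: ρ → (-24,45,24)
river: ρ → (24,51,-18)
river: ρ → (-18,57,15)
river: ρ → (15,63,-6)
river: ρ → (-6,57,45)
river: ρ → (45,33,-18)
river: ρ → (-18,39,39)
river: ρ → (39,39,-18)
closes: descent 0, river 26
min |a| on river = 6

6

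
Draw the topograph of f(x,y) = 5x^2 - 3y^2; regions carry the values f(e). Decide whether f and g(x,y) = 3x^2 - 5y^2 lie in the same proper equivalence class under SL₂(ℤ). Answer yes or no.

D₁ = 60, D₂ = 60
river cycle of f (length 2): (-3, 6, 2), (2, 6, -3)
river cycle of g (length 2): (3, 6, -2), (-2, 6, 3)
cycles differ ⇒ inequivalent

no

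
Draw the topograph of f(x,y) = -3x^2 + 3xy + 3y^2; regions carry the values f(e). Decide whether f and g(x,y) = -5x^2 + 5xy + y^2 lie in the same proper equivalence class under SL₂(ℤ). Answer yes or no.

D₁ = 45, D₂ = 45
river cycle of f (length 2): (3, 3, -3), (-3, 3, 3)
river cycle of g (length 2): (1, 5, -5), (-5, 5, 1)
cycles differ ⇒ inequivalent

no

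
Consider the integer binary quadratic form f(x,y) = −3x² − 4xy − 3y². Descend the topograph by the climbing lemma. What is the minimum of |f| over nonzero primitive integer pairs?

translate: b→-2 (≡4 mod 6), so (3,4,3)→(3,-2,2)
flip: (3,-2,2)→(2,2,3)
reduced (well bottom): (2,2,3) with a≤c, −a<b≤a
well minimum |f| = |-2| = 2 (negative-definite)

2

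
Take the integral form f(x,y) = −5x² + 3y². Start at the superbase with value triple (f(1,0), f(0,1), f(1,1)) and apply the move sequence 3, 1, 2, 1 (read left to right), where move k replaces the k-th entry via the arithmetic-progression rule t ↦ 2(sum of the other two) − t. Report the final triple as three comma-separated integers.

start (-5,3,-2) = (f(1,0),f(0,1),f(1,1))
replace slot 3: 2·((-5)+3) − (-2) = -2 → (-5,3,-2)
replace slot 1: 2·(3+(-2)) − (-5) = 7 → (7,3,-2)
replace slot 2: 2·(7+(-2)) − 3 = 7 → (7,7,-2)
replace slot 1: 2·(7+(-2)) − 7 = 3 → (3,7,-2)

3,7,-2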